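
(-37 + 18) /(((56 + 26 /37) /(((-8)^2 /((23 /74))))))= -1664704 /24127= -69.00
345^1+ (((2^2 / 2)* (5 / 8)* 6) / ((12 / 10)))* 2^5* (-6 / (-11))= 4995 / 11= 454.09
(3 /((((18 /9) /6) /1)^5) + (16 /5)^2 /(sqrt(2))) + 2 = 128*sqrt(2) /25 + 731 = 738.24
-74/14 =-37/7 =-5.29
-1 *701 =-701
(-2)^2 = 4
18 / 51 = 6 / 17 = 0.35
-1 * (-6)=6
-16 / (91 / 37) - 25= -2867 / 91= -31.51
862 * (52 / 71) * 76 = 3406624 / 71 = 47980.62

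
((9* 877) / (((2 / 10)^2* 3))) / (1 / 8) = 526200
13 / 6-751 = -748.83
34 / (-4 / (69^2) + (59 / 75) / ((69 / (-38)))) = -674475 / 8611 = -78.33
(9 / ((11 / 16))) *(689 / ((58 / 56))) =2778048 / 319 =8708.61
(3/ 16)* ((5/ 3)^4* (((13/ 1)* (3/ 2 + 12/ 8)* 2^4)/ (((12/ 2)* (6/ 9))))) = 8125/ 36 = 225.69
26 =26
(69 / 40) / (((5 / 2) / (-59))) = -4071 / 100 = -40.71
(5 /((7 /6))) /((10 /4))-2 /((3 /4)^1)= -20 /21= -0.95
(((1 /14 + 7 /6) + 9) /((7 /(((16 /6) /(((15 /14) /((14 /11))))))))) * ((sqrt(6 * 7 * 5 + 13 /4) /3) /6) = 344 * sqrt(853) /2673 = 3.76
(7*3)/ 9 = 7/ 3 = 2.33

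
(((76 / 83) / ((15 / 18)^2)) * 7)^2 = 366799104 / 4305625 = 85.19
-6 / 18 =-1 / 3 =-0.33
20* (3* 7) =420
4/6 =2/3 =0.67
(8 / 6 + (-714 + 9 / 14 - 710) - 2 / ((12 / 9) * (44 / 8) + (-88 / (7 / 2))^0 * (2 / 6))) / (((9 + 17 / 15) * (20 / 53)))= -72818131 / 195776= -371.95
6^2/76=9/19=0.47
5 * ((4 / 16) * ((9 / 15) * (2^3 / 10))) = 3 / 5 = 0.60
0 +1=1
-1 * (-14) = 14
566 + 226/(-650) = 183837/325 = 565.65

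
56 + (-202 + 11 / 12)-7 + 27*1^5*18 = 4007 / 12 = 333.92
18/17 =1.06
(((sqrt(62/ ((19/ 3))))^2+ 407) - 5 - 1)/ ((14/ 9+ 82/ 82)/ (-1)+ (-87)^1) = -70245/ 15314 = -4.59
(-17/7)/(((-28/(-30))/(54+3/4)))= -55845/392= -142.46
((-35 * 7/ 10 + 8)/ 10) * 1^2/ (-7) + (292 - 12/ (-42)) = 40953/ 140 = 292.52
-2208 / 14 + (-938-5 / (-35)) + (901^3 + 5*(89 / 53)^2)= 14382139934777 / 19663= 731431619.53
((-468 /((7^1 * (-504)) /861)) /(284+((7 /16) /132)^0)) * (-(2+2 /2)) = -1599 /1330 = -1.20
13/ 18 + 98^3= 16941469/ 18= 941192.72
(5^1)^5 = 3125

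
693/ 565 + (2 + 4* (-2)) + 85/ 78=-162341/ 44070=-3.68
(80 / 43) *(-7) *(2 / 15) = -1.74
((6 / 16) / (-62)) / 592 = -3 / 293632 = -0.00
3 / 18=1 / 6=0.17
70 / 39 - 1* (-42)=1708 / 39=43.79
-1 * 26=-26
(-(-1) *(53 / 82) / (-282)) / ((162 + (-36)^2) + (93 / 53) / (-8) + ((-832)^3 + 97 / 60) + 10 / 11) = 308990 / 77642657758582261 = 0.00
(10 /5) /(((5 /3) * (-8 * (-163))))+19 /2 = 30973 /3260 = 9.50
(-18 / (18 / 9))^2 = 81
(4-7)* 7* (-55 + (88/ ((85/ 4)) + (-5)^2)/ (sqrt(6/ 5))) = 1155-17339* sqrt(30)/ 170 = 596.36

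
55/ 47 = 1.17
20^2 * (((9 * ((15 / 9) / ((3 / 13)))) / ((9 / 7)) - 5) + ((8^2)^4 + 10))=60398177600 / 9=6710908622.22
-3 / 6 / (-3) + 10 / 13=73 / 78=0.94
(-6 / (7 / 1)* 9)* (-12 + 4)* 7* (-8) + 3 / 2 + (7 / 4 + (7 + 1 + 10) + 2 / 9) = -123643 / 36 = -3434.53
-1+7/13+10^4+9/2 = 260105/26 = 10004.04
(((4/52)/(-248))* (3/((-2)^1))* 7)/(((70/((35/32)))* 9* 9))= 7/11142144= 0.00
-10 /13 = -0.77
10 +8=18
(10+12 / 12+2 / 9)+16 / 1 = 245 / 9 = 27.22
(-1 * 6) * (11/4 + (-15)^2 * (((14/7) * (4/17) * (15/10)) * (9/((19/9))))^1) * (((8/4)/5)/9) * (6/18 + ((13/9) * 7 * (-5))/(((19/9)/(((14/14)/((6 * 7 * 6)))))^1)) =-143171539/3313980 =-43.20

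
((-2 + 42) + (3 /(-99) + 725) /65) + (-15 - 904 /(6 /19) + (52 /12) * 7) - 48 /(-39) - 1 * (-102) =-5776376 /2145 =-2692.95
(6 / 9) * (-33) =-22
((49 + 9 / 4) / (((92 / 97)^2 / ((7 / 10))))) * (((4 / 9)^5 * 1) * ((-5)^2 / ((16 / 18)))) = 67509575 / 3470769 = 19.45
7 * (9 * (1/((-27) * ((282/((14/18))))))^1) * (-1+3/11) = 196/41877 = 0.00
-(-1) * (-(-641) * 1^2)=641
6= 6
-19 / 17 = -1.12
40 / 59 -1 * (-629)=37151 / 59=629.68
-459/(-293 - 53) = 459/346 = 1.33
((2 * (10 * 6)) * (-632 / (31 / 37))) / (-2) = 1403040 / 31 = 45259.35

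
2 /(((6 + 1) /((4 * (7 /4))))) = 2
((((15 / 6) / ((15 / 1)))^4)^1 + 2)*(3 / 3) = 2593 / 1296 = 2.00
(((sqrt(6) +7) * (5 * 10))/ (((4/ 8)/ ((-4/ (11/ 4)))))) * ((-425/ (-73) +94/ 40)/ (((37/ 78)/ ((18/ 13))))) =-721586880/ 29711-103083840 * sqrt(6)/ 29711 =-32785.49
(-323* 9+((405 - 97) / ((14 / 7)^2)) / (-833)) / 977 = -345944 / 116263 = -2.98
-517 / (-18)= 517 / 18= 28.72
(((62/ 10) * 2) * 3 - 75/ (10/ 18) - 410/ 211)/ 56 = -105229/ 59080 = -1.78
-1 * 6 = -6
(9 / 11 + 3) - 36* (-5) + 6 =2088 / 11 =189.82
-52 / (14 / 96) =-2496 / 7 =-356.57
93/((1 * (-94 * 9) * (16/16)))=-31/282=-0.11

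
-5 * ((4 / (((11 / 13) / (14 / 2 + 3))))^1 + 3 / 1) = -2765 / 11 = -251.36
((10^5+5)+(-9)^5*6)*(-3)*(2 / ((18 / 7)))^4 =203515963 / 729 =279171.42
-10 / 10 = -1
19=19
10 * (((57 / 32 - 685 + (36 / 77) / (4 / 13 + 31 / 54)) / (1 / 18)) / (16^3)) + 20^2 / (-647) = -30940648417075 / 1010498306048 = -30.62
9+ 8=17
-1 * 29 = -29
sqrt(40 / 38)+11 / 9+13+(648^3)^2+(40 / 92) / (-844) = 2* sqrt(95) / 19+6467446303558540653779 / 87354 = 74037208411275279.25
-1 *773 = -773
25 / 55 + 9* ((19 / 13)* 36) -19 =65064 / 143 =454.99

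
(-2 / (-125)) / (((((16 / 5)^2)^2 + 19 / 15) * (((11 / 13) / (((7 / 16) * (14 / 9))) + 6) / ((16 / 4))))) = 12740 / 153017927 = 0.00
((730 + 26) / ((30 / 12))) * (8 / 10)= 6048 / 25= 241.92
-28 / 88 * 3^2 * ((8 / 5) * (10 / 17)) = -504 / 187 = -2.70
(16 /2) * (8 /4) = 16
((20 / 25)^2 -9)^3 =-9129329 / 15625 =-584.28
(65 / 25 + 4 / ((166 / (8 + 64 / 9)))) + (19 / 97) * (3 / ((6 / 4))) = 1215817 / 362295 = 3.36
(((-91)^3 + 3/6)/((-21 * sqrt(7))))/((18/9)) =6781.50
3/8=0.38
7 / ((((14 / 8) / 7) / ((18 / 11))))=45.82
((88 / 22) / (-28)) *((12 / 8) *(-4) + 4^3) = -58 / 7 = -8.29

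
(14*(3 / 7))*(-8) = -48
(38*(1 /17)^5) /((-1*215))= -38 /305269255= -0.00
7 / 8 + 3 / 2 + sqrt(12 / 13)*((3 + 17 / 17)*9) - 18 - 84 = -797 / 8 + 72*sqrt(39) / 13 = -65.04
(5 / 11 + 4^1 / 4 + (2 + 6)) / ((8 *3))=13 / 33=0.39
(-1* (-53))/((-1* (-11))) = 53/11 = 4.82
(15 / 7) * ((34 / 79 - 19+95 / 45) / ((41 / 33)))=-643610 / 22673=-28.39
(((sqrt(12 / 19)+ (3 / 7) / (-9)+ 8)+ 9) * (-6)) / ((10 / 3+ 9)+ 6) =-2136 / 385 - 36 * sqrt(57) / 1045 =-5.81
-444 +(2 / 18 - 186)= -629.89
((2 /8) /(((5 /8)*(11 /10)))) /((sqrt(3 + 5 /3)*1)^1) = 2*sqrt(42) /77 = 0.17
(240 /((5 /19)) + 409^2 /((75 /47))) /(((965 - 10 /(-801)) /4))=8469888276 /19324375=438.30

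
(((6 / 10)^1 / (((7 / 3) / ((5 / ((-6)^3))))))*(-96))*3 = 12 / 7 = 1.71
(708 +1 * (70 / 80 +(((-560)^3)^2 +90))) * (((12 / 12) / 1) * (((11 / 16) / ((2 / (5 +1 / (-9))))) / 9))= 3317118679267641479 / 576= 5758886595950766.46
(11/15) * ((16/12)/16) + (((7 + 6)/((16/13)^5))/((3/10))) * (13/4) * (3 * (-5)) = -747.96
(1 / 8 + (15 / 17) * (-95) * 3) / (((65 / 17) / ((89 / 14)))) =-3042287 / 7280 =-417.90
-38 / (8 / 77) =-1463 / 4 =-365.75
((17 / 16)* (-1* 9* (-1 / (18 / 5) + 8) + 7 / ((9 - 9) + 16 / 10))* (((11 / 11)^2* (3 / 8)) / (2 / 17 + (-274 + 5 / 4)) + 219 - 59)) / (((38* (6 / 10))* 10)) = -52543523653 / 1082084352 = -48.56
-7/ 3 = -2.33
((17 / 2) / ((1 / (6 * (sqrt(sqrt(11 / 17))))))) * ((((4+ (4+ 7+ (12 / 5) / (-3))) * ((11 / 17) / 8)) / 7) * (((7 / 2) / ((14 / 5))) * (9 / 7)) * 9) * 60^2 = 42701175 * 11^(1 / 4) * 17^(3 / 4) / 1666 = 390795.62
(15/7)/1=15/7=2.14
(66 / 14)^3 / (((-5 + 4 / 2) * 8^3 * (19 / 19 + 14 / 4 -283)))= 11979 / 48909056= 0.00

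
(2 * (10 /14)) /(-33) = -10 /231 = -0.04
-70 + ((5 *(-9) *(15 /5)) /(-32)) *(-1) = -2375 /32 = -74.22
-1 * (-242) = 242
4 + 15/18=29/6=4.83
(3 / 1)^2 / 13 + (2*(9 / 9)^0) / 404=1831 / 2626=0.70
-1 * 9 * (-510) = 4590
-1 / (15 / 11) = -11 / 15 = -0.73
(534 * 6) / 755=4.24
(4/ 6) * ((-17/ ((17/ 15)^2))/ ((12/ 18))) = -225/ 17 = -13.24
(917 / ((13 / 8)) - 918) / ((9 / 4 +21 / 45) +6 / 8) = -34485 / 338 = -102.03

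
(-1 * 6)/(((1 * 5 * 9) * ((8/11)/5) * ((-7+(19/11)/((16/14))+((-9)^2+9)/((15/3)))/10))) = -2420/3303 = -0.73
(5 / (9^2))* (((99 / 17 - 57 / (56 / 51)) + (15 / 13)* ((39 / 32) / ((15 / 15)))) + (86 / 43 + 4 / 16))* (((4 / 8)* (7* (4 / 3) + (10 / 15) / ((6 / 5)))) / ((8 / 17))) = -7989085 / 290304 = -27.52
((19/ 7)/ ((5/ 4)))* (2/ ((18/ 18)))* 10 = 304/ 7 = 43.43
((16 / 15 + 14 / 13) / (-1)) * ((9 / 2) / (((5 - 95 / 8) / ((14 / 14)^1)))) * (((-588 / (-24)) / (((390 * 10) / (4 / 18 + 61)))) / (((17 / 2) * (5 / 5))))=1025962 / 16160625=0.06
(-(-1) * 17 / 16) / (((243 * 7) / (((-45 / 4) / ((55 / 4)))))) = -17 / 33264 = -0.00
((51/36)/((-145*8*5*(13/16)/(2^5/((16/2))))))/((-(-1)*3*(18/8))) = -136/763425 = -0.00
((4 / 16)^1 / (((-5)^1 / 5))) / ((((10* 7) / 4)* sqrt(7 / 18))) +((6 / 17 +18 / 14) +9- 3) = 909 / 119- 3* sqrt(14) / 490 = 7.62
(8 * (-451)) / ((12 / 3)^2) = -451 / 2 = -225.50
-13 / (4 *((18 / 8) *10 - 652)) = 13 / 2518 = 0.01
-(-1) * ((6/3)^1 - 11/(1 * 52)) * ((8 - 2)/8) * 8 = 10.73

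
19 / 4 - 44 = -157 / 4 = -39.25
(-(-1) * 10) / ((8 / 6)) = 7.50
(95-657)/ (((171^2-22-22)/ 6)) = -3372/ 29197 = -0.12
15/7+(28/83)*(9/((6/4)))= 2421/581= 4.17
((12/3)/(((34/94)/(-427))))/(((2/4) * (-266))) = 11468/323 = 35.50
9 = 9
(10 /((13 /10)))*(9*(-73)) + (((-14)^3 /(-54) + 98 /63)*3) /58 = -17138509 /3393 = -5051.14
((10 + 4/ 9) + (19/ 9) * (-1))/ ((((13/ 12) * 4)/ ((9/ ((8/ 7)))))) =1575/ 104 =15.14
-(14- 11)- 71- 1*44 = -118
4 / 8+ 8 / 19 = 35 / 38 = 0.92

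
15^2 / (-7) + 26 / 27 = -5893 / 189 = -31.18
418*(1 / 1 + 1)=836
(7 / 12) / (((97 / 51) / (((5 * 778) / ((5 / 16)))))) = 370328 / 97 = 3817.81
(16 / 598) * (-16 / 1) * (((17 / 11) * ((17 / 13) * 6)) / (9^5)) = -73984 / 841586031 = -0.00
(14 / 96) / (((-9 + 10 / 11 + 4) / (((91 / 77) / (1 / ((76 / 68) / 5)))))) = -0.01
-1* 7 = -7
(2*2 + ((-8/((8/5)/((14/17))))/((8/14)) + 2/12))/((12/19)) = -2945/612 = -4.81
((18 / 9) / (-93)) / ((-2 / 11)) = 11 / 93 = 0.12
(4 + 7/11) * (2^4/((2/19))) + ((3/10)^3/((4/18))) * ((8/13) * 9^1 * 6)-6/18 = 37989638/53625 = 708.43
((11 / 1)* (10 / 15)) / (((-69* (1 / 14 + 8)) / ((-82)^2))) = -2070992 / 23391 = -88.54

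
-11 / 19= -0.58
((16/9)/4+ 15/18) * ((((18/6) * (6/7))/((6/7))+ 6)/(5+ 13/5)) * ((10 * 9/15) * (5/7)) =1725/266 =6.48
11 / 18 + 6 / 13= 251 / 234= 1.07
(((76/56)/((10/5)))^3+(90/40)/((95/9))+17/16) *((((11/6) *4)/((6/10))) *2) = 12143681/312816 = 38.82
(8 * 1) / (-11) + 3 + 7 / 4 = 177 / 44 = 4.02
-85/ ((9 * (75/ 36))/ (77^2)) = -403172/ 15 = -26878.13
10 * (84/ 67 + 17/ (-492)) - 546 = -533.81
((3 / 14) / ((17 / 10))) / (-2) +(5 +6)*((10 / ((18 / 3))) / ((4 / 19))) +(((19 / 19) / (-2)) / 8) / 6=994001 / 11424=87.01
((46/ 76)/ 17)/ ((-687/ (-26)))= 299/ 221901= 0.00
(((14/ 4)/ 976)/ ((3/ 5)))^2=1225/ 34292736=0.00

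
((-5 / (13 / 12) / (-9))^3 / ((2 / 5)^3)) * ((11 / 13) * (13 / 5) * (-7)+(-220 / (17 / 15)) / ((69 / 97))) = -607.50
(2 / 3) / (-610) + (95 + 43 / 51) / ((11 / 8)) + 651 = 41105296 / 57035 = 720.70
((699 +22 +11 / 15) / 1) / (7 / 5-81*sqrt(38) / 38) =-61.48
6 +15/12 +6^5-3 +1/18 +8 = 280379/36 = 7788.31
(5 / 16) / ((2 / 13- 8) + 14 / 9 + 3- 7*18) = -585 / 242032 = -0.00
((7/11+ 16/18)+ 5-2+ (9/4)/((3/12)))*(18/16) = 1339/88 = 15.22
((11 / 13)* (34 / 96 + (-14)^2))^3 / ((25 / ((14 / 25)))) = 5680807825 / 55296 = 102734.52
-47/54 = -0.87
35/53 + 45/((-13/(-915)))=2182730/689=3167.97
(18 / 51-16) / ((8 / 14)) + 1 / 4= -1845 / 68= -27.13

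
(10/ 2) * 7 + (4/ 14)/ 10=1226/ 35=35.03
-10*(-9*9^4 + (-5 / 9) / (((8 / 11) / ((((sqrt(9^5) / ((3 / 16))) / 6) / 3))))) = 591040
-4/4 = -1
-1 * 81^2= -6561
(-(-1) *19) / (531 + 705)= 19 / 1236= 0.02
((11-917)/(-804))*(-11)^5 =-24318701/134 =-181482.84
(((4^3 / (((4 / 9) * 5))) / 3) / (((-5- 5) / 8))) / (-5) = 192 / 125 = 1.54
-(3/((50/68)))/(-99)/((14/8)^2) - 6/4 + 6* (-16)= -7881787/80850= -97.49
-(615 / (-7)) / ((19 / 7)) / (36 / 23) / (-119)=-4715 / 27132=-0.17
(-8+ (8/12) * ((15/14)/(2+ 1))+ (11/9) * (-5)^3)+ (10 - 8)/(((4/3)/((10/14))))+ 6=-153.47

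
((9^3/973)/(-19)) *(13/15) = -3159/92435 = -0.03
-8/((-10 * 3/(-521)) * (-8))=521/30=17.37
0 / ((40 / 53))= 0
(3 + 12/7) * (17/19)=561/133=4.22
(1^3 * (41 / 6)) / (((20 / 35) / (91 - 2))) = 25543 / 24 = 1064.29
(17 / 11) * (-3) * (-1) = 51 / 11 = 4.64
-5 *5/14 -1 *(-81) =1109/14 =79.21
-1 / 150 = -0.01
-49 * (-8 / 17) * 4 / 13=1568 / 221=7.10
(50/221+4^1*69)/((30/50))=305230/663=460.38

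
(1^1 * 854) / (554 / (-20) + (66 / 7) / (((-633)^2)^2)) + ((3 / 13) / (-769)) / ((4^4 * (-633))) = -1727593688480202782843467 / 56035532990251274560256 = -30.83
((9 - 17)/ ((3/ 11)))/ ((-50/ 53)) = 2332/ 75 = 31.09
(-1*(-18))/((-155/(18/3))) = -108/155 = -0.70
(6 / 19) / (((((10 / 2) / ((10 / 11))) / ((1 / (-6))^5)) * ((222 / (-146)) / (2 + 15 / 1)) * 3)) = 1241 / 45098856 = 0.00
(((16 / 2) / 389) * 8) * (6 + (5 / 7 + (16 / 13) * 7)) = 89280 / 35399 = 2.52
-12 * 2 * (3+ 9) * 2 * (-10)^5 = 57600000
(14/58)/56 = 1/232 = 0.00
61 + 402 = 463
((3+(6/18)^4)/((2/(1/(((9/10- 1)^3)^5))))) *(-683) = 83326000000000000000/81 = 1028716049382716049.38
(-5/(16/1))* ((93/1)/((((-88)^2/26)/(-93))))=562185/61952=9.07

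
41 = 41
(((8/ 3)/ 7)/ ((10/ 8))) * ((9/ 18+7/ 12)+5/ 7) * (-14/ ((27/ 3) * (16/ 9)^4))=-12231/ 143360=-0.09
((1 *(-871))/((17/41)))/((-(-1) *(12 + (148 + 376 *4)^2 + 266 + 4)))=-35711/46399562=-0.00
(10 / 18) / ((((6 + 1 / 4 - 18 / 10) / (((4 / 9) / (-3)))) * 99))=-400 / 2141073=-0.00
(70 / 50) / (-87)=-0.02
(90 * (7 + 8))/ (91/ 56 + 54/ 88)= 118800/ 197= 603.05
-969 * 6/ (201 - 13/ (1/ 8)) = -59.94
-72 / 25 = -2.88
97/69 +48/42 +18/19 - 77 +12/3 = -637838/9177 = -69.50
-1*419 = -419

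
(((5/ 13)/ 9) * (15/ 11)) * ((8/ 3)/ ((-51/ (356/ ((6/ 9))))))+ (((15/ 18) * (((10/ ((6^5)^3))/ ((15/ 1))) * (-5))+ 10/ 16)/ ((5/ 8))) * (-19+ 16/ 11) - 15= -43942430742044399/ 1285897159692288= -34.17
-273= -273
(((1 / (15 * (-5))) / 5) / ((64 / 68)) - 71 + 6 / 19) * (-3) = 212.06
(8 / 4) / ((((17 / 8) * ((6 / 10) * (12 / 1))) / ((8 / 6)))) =80 / 459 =0.17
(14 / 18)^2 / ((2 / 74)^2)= 67081 / 81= 828.16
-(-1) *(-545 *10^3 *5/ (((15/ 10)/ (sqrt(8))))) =-10900000 *sqrt(2)/ 3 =-5138309.28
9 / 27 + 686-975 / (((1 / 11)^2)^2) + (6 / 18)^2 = -128468597 / 9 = -14274288.56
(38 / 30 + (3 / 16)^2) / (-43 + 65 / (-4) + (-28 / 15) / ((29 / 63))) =-144971 / 7049664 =-0.02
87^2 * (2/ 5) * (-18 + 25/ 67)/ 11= -17877978/ 3685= -4851.55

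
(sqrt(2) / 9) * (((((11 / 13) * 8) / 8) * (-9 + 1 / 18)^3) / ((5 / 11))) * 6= -504967001 * sqrt(2) / 568620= -1255.90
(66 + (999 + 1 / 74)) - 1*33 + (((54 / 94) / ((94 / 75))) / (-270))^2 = 2981250874637 / 2888771152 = 1032.01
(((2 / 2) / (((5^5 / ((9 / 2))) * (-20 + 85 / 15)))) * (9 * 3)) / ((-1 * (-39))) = -243 / 3493750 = -0.00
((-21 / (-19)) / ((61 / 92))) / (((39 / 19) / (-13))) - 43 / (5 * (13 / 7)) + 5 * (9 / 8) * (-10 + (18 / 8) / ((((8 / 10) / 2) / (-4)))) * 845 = -154491.75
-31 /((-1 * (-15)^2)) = 31 /225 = 0.14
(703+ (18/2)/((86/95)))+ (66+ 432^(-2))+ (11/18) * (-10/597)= 1243908297709/1596941568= 778.93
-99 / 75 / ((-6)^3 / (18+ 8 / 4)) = 11 / 90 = 0.12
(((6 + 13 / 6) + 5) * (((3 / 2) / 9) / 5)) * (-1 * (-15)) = 79 / 12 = 6.58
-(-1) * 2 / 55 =2 / 55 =0.04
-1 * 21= -21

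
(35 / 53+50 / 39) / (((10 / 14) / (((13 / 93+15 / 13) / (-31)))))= -8791244 / 77469093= -0.11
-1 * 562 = -562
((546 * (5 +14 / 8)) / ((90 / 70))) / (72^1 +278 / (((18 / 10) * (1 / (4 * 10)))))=51597 / 112496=0.46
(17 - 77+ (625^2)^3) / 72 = 59604644775390565 / 72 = 827842288547091.18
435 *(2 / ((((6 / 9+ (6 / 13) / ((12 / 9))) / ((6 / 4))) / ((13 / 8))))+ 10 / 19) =13945665 / 6004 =2322.73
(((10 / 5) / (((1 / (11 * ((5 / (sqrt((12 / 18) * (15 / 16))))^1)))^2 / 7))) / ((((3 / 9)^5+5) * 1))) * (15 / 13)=15436575 / 988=15624.06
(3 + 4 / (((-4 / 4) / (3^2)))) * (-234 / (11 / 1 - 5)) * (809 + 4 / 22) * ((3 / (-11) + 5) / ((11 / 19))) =1028919996 / 121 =8503471.04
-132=-132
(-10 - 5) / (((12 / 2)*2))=-5 / 4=-1.25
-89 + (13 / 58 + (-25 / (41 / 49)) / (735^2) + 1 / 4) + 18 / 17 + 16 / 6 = -3023621305 / 35655732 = -84.80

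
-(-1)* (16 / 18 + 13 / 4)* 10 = 745 / 18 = 41.39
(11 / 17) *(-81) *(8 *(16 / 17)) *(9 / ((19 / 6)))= -6158592 / 5491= -1121.58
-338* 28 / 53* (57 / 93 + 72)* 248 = -170427712 / 53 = -3215617.21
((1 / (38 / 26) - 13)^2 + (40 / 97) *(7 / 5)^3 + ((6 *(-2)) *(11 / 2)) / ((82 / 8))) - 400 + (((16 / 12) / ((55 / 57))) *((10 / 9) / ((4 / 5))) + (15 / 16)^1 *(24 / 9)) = -1771058013413 / 7106700150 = -249.21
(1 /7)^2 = 1 /49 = 0.02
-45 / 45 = -1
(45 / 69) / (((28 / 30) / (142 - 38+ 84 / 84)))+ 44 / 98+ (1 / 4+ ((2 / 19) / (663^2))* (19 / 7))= 146772529957 / 1981577052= 74.07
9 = 9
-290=-290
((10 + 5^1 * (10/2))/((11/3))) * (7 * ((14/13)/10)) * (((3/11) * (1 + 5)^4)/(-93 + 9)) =-30.28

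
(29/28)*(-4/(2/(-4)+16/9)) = -522/161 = -3.24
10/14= 5/7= 0.71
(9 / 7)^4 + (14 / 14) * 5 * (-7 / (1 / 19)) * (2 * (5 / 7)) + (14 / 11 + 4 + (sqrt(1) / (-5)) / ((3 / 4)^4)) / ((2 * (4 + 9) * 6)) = -947.24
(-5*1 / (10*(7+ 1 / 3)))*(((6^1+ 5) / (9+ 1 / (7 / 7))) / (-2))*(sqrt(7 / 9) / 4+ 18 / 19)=sqrt(7) / 320+ 27 / 760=0.04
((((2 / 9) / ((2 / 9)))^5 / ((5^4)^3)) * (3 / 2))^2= 9 / 238418579101562500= 0.00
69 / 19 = 3.63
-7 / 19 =-0.37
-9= -9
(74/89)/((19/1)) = 74/1691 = 0.04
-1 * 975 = -975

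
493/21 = 23.48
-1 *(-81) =81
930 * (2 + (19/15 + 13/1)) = 15128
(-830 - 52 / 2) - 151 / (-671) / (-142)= -81561543 / 95282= -856.00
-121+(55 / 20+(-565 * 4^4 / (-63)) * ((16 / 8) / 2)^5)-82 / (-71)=38982695 / 17892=2178.78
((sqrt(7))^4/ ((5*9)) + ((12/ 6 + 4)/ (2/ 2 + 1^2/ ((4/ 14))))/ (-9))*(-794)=-100838/ 135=-746.95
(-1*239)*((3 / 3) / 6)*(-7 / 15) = 1673 / 90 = 18.59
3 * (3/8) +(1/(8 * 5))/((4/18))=99/80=1.24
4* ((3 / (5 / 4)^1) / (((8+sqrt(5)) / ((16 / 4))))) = 1536 / 295- 192* sqrt(5) / 295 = 3.75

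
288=288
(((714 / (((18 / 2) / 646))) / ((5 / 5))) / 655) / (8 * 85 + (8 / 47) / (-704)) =635901728 / 5526521235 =0.12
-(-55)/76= 0.72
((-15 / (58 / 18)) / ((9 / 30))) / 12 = -75 / 58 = -1.29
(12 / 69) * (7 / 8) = 7 / 46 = 0.15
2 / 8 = 0.25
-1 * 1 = -1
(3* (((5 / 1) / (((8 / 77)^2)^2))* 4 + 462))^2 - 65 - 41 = 279539423164835585 / 1048576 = 266589568295.32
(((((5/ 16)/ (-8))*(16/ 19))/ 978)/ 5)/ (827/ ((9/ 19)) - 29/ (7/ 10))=-0.00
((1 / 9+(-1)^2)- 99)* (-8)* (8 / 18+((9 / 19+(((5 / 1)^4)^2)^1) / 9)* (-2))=-104618341216 / 1539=-67978129.45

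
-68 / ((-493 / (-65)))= -260 / 29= -8.97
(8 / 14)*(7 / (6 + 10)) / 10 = 1 / 40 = 0.02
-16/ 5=-3.20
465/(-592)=-465/592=-0.79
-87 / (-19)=87 / 19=4.58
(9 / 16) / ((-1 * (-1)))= 0.56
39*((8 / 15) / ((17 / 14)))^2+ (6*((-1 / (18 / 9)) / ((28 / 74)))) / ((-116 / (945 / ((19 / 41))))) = 14035616251 / 95543400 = 146.90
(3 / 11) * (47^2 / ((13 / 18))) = 119286 / 143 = 834.17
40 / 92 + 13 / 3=329 / 69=4.77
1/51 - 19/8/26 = -761/10608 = -0.07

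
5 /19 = 0.26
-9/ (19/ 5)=-45/ 19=-2.37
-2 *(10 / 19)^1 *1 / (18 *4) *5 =-25 / 342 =-0.07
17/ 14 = 1.21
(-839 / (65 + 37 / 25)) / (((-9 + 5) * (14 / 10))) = 104875 / 46536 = 2.25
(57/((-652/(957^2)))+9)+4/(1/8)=-52176661/652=-80025.55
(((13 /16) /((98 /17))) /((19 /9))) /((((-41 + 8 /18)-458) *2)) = -17901 /267353408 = -0.00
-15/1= -15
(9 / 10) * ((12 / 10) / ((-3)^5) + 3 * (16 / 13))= 9707 / 2925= 3.32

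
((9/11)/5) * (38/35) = 342/1925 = 0.18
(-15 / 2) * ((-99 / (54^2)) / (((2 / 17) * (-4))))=-935 / 1728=-0.54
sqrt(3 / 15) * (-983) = -983 * sqrt(5) / 5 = -439.61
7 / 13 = 0.54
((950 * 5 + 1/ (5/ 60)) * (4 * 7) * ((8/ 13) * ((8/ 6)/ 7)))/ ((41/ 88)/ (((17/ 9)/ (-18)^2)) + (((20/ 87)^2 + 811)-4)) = 575159388672/ 32640918479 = 17.62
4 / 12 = 1 / 3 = 0.33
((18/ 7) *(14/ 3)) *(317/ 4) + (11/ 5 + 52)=5026/ 5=1005.20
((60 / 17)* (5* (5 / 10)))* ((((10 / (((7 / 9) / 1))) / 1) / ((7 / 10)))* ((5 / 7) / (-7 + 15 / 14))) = -1350000 / 69139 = -19.53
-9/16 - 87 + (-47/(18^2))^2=-1148719/13122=-87.54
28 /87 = 0.32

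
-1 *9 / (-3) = 3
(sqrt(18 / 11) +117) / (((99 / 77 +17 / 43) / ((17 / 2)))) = 15351* sqrt(22) / 11132 +598689 / 1012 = 598.06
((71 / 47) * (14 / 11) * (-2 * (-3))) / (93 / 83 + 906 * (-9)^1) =-165004 / 116616071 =-0.00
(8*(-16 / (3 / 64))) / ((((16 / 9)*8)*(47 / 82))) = -334.98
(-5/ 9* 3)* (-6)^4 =-2160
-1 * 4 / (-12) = 1 / 3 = 0.33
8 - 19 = -11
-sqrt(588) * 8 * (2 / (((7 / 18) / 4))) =-2304 * sqrt(3) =-3990.65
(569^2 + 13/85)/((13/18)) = 495354564/1105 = 448284.67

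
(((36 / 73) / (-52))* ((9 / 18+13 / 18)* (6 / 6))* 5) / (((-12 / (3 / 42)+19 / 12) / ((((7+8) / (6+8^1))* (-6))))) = -29700 / 13266071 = -0.00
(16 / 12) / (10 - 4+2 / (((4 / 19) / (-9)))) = -8 / 477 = -0.02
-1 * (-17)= 17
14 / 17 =0.82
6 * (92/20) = 138/5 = 27.60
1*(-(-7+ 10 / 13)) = 81 / 13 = 6.23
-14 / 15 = -0.93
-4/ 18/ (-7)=2/ 63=0.03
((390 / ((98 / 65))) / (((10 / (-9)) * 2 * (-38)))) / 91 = 1755 / 52136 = 0.03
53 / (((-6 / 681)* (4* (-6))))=12031 / 48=250.65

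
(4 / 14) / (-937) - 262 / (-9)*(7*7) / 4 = 356.61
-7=-7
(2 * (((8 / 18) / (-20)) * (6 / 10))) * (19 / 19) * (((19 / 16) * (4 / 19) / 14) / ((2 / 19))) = -0.00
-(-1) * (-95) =-95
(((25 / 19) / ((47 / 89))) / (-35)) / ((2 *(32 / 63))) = -4005 / 57152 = -0.07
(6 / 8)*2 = 3 / 2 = 1.50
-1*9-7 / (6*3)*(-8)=-53 / 9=-5.89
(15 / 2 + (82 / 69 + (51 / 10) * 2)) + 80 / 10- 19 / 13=228079 / 8970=25.43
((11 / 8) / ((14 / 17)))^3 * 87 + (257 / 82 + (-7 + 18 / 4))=23361865229 / 57602048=405.57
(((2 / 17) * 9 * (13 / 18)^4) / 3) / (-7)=-28561 / 2082024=-0.01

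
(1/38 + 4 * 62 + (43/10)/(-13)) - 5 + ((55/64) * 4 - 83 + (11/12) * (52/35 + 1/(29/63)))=400693973/2406768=166.49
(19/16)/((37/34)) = 323/296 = 1.09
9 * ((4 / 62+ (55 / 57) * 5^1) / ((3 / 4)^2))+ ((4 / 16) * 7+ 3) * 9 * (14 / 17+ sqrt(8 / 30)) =57 * sqrt(15) / 10+ 6814715 / 60078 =135.51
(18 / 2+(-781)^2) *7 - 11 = 4269779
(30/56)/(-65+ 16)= -15/1372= -0.01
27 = 27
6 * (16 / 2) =48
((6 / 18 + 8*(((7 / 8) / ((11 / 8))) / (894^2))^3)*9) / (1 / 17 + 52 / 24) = 481327691401840493519 / 357063352771953564396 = 1.35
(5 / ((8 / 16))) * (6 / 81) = 20 / 27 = 0.74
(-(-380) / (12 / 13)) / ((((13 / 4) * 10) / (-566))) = -21508 / 3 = -7169.33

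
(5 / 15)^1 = 1 / 3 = 0.33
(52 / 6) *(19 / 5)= 494 / 15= 32.93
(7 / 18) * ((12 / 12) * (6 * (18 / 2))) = 21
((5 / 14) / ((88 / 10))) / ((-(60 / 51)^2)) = -0.03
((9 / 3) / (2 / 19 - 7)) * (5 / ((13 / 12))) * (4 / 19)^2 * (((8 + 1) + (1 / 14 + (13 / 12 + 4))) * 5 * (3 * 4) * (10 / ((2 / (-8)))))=684864000 / 226499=3023.70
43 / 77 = 0.56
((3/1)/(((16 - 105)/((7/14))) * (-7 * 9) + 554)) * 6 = 9/5884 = 0.00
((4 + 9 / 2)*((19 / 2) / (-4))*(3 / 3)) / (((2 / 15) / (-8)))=4845 / 4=1211.25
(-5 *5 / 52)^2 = 625 / 2704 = 0.23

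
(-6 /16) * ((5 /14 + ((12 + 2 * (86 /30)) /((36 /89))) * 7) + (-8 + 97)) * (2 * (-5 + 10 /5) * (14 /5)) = 374449 /150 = 2496.33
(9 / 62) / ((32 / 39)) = 351 / 1984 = 0.18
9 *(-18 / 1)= -162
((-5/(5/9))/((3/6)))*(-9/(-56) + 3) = -1593/28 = -56.89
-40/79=-0.51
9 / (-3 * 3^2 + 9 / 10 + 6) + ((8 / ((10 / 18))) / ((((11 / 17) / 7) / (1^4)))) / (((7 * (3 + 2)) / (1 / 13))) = -25242 / 239525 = -0.11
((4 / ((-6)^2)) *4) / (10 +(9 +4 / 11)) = 44 / 1917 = 0.02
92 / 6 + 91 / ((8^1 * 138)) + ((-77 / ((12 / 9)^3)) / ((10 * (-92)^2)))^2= 452351699579841 / 29343455641600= 15.42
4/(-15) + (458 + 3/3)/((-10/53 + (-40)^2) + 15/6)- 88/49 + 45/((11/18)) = 6578550208/91546455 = 71.86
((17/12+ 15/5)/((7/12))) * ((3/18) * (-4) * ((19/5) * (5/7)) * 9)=-6042/49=-123.31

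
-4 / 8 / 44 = -1 / 88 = -0.01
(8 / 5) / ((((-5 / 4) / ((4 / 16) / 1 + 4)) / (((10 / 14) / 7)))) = -136 / 245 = -0.56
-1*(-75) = 75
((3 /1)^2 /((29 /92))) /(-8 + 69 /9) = -2484 /29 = -85.66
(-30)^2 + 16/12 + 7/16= 43285/48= 901.77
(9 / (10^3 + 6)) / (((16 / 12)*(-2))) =-27 / 8048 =-0.00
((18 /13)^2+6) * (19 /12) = 4237 /338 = 12.54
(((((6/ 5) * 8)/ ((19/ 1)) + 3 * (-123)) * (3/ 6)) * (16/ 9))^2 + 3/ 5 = 8714644639/ 81225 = 107290.18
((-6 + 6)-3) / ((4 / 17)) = -51 / 4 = -12.75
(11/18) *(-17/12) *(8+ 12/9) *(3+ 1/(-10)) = -37961/1620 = -23.43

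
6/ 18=1/ 3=0.33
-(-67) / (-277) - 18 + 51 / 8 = -11.87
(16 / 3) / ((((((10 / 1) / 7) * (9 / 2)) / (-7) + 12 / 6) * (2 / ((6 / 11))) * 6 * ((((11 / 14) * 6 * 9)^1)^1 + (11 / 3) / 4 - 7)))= 10976 / 1779899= 0.01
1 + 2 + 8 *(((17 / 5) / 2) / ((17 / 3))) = 27 / 5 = 5.40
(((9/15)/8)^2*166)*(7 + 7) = 5229/400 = 13.07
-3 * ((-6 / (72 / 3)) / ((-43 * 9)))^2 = -1 / 798768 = -0.00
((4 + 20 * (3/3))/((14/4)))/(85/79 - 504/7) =-3792/39221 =-0.10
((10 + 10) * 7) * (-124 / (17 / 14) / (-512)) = 7595 / 272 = 27.92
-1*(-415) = 415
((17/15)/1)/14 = 17/210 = 0.08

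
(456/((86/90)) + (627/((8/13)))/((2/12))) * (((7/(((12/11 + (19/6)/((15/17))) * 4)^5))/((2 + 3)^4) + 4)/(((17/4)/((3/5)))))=929152190990757043372787613/249659939324883671245280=3721.67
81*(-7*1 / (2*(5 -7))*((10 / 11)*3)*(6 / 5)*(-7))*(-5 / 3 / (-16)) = -59535 / 176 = -338.27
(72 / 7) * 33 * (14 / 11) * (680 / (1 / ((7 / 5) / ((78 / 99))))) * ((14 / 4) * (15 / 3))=118752480 / 13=9134806.15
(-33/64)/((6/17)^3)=-11.73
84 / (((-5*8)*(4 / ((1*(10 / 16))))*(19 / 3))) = -0.05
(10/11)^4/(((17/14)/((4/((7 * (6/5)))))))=200000/746691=0.27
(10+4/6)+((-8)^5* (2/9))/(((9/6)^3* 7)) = -506144/1701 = -297.56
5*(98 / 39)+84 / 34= 9968 / 663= 15.03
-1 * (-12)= 12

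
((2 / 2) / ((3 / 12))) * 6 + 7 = 31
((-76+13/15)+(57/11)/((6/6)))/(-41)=11542/6765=1.71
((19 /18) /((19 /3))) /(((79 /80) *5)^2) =0.01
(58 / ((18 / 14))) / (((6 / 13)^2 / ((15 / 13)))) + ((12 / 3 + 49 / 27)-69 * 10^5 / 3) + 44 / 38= -262171349 / 114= -2299748.68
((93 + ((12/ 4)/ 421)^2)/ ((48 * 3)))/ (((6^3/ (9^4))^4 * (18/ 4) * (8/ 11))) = 3902564973775941/ 23231332352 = 167987.14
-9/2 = -4.50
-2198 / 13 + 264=1234 / 13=94.92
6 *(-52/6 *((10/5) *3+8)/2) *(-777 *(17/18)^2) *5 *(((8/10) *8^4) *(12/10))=223197298688/45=4959939970.84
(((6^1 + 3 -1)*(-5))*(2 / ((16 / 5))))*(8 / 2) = -100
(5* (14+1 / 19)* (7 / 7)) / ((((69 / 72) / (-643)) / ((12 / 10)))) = -24722064 / 437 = -56572.23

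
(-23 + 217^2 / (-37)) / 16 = -11985 / 148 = -80.98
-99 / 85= -1.16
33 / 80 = 0.41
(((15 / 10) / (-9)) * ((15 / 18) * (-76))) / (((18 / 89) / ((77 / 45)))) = 130207 / 1458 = 89.31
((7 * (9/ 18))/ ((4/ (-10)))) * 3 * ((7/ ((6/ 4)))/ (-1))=245/ 2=122.50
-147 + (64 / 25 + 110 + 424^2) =4493539 / 25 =179741.56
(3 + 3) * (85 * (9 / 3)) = 1530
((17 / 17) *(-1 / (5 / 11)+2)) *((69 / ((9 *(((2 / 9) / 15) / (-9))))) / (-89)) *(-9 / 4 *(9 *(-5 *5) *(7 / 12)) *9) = -79224075 / 2848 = -27817.44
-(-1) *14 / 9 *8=112 / 9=12.44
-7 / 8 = -0.88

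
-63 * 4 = -252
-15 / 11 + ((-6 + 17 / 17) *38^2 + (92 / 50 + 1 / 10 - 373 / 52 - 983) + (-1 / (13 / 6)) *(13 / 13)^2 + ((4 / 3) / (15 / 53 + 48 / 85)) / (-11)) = -1345119140681 / 163835100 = -8210.20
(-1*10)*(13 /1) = -130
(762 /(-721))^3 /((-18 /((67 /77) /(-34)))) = -823449966 /490620217549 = -0.00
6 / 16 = 3 / 8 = 0.38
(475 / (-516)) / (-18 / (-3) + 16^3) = -475 / 2116632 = -0.00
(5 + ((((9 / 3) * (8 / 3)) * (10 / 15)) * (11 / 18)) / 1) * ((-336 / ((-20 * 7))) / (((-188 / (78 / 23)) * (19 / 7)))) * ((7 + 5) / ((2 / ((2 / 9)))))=-162344 / 924255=-0.18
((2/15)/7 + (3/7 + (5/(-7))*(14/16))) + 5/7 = 451/840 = 0.54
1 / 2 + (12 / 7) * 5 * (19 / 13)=2371 / 182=13.03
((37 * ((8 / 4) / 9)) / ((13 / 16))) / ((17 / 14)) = 16576 / 1989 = 8.33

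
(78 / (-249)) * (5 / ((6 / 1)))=-65 / 249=-0.26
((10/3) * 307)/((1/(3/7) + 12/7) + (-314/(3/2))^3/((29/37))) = -5608890/64147324183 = -0.00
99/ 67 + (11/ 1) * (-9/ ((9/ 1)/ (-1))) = 836/ 67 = 12.48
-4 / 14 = -0.29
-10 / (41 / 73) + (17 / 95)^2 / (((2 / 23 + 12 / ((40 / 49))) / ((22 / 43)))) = -17.80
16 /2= 8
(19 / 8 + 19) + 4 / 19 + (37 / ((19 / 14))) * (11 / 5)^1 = 61989 / 760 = 81.56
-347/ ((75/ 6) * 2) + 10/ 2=-222/ 25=-8.88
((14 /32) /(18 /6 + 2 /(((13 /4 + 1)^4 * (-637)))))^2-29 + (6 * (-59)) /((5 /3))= -7870800978259042107107 /32607682112919246080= -241.38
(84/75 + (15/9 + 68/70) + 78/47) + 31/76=10924681/1875300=5.83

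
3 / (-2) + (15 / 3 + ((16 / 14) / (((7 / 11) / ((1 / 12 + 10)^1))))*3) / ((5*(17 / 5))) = 195 / 98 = 1.99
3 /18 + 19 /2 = 29 /3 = 9.67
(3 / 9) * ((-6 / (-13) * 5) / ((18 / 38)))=190 / 117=1.62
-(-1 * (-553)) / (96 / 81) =-466.59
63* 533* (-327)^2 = 3590568891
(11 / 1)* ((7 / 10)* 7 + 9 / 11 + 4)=1069 / 10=106.90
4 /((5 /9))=36 /5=7.20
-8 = -8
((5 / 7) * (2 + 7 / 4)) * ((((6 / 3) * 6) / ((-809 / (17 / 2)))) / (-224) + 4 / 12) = 2269025 / 2537024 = 0.89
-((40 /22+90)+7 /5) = -5127 /55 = -93.22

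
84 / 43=1.95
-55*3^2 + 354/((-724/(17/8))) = -1436529/2896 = -496.04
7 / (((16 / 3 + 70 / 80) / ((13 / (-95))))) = -2184 / 14155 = -0.15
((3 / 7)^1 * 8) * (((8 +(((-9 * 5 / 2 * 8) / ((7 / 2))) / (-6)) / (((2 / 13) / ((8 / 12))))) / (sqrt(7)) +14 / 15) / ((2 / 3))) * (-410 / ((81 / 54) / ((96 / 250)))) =-29850624 * sqrt(7) / 8575 - 62976 / 125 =-9713.99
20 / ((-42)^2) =5 / 441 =0.01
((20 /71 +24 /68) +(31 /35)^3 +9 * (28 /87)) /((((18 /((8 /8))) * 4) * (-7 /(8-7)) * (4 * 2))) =-2114070041 /2017012872000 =-0.00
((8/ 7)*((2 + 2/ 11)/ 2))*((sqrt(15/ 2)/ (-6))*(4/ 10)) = -0.23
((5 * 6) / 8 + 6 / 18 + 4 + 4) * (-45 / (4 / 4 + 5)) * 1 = -725 / 8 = -90.62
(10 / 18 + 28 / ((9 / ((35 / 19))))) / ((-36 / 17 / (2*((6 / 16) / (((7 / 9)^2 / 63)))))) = -493425 / 2128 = -231.87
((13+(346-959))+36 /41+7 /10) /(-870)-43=-15092747 /356700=-42.31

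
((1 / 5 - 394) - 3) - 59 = -2279 / 5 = -455.80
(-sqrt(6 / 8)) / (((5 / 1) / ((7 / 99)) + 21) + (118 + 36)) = -7 * sqrt(3) / 3440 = -0.00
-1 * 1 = -1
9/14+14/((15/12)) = 829/70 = 11.84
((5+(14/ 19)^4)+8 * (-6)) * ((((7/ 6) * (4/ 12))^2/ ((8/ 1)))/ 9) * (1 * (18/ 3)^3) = -90901321/ 4691556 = -19.38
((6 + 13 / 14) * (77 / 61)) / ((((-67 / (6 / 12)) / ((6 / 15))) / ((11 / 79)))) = -0.00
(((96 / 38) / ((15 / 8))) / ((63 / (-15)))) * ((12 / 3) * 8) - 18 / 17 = -11.32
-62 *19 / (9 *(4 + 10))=-589 / 63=-9.35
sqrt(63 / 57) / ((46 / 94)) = 47 *sqrt(399) / 437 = 2.15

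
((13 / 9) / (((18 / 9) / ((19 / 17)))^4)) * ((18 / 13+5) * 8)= 10816643 / 1503378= 7.19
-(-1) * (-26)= -26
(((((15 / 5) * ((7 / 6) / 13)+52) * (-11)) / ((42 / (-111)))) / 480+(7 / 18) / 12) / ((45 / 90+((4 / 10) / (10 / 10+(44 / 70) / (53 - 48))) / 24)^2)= 195169568393 / 16173491880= 12.07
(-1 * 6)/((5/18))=-108/5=-21.60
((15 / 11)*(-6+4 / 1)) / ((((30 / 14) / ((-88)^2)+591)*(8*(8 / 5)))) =-3850 / 10678981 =-0.00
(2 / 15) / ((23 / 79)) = 158 / 345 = 0.46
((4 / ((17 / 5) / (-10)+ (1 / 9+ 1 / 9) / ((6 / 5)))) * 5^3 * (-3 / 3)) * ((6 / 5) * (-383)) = -310230000 / 209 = -1484354.07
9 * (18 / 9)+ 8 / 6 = 58 / 3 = 19.33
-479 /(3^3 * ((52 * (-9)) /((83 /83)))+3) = 479 /12633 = 0.04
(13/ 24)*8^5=53248/ 3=17749.33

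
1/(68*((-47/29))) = -29/3196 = -0.01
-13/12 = -1.08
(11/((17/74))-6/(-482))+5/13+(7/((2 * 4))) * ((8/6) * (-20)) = 3985960/159783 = 24.95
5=5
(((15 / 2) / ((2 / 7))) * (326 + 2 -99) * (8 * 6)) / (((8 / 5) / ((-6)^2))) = 6492150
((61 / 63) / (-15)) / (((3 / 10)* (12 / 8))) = -244 / 1701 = -0.14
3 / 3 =1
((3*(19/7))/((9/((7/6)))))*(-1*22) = -209/9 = -23.22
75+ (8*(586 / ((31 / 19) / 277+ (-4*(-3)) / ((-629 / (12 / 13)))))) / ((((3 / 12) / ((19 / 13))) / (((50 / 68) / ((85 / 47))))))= -1630308867233 / 1714909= -950667.86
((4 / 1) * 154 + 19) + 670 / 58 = 18750 / 29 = 646.55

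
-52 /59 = -0.88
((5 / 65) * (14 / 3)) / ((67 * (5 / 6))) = 28 / 4355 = 0.01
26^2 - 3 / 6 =1351 / 2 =675.50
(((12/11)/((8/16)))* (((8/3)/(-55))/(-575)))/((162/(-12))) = -128/9392625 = -0.00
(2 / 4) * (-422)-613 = -824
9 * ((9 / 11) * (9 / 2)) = 729 / 22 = 33.14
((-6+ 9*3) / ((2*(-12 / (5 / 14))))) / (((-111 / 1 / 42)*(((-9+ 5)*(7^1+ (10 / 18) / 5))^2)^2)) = 0.00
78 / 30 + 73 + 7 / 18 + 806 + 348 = 110699 / 90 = 1229.99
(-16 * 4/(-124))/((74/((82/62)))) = 0.01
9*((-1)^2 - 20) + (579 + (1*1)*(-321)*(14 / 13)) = 810 / 13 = 62.31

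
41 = 41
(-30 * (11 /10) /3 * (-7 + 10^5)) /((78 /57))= -803789.88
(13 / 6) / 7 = 13 / 42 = 0.31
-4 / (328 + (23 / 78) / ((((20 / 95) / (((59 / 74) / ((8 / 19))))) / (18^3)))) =-30784 / 121564399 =-0.00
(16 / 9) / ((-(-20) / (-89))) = -356 / 45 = -7.91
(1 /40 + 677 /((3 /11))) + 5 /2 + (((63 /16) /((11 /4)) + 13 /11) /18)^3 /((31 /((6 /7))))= 223231604680247 /89836750080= 2484.86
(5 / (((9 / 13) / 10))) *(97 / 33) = 63050 / 297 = 212.29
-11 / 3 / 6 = -11 / 18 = -0.61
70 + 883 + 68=1021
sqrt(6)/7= 0.35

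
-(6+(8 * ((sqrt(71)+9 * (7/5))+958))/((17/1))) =-39334/85-8 * sqrt(71)/17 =-466.72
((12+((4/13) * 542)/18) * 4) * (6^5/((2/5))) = 21496320/13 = 1653563.08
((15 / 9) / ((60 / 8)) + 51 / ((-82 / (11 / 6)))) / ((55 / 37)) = -10027 / 16236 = -0.62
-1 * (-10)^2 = -100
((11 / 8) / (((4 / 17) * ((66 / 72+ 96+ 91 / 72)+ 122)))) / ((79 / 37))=0.01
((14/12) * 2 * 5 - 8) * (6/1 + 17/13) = 1045/39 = 26.79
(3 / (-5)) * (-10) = 6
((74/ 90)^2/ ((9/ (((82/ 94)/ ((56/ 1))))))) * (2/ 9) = 56129/ 215856900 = 0.00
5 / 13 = 0.38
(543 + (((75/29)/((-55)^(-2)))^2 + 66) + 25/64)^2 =10852134451813266019625281/2897022976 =3745960781711544.84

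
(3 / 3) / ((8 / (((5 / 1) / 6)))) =0.10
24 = 24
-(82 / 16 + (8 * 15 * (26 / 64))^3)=-7415203 / 64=-115862.55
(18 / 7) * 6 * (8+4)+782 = 6770 / 7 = 967.14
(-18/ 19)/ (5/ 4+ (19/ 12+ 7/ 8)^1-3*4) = 432/ 3781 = 0.11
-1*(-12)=12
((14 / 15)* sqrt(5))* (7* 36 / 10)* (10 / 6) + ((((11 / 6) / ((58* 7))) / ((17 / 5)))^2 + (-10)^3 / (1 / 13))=-22294398668975 / 1714953744 + 196* sqrt(5) / 5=-12912.35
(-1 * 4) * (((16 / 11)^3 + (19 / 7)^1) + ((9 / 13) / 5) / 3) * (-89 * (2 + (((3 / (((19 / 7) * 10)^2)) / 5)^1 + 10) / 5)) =1135940060487528 / 136639628125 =8313.40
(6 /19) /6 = 1 /19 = 0.05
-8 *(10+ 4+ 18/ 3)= -160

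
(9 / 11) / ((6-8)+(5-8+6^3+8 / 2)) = 9 / 2365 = 0.00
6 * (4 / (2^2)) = 6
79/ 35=2.26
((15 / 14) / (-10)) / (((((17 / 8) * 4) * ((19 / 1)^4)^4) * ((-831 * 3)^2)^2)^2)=-1 / 83708216054529139668268835387695316436883477359157058806400173092248301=-0.00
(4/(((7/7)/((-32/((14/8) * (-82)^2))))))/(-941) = 128/11072747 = 0.00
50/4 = 25/2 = 12.50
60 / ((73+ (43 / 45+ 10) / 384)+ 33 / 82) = 42508800 / 52024373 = 0.82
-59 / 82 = -0.72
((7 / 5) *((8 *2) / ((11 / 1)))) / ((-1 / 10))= -224 / 11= -20.36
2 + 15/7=29/7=4.14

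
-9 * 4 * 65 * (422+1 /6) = -987870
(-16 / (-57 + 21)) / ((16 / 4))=1 / 9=0.11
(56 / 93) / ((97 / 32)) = 1792 / 9021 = 0.20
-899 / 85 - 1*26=-3109 / 85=-36.58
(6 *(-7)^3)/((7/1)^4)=-6/7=-0.86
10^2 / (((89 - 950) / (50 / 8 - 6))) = -25 / 861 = -0.03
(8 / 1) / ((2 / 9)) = 36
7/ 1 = 7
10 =10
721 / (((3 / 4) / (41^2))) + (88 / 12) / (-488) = 1182912965 / 732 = 1616001.32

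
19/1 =19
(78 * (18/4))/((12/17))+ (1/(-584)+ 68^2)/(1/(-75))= -202240731/584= -346302.62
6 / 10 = 3 / 5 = 0.60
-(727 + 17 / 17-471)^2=-66049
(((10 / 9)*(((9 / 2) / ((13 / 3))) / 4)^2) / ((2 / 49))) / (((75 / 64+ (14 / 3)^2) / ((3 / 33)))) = 178605 / 24574121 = 0.01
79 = 79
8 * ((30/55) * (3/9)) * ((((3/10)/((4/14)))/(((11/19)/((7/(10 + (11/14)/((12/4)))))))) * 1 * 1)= 469224/260755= 1.80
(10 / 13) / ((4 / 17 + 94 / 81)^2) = 9480645 / 24011546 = 0.39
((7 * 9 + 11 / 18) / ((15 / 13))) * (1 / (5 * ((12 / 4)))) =2977 / 810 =3.68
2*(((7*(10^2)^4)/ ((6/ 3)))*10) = 7000000000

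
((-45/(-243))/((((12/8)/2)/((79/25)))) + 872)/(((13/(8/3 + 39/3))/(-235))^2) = 8624250605780/123201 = 70001465.94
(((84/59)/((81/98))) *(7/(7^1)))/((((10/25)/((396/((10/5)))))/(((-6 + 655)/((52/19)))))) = 7885570/39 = 202194.10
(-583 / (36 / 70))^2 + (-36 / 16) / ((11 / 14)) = 4579994069 / 3564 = 1285071.29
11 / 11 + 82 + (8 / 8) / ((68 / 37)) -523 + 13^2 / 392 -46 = -485.02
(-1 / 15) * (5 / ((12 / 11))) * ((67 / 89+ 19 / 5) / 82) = -11143 / 656820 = -0.02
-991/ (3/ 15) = -4955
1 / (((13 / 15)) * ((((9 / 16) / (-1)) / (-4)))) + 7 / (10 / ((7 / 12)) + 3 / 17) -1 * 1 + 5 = 337841 / 26793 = 12.61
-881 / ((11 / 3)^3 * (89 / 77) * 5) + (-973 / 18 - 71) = -124202257 / 969210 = -128.15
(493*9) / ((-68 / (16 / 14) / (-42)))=3132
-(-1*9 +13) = -4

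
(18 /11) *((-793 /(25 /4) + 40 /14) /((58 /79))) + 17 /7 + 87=-10439194 /55825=-187.00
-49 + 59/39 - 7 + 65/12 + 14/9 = -47.51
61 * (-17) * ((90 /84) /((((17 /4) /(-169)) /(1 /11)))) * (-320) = -98966400 /77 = -1285277.92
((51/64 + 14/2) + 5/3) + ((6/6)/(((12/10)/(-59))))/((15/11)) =-15317/576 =-26.59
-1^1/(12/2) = -1/6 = -0.17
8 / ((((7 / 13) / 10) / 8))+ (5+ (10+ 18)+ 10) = 8621 / 7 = 1231.57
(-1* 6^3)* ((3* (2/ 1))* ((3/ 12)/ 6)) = -54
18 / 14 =9 / 7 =1.29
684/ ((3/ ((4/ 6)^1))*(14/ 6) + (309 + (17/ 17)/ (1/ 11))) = 1368/ 661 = 2.07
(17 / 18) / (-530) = -17 / 9540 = -0.00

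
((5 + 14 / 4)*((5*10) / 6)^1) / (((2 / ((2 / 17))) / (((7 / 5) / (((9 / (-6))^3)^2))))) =1120 / 2187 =0.51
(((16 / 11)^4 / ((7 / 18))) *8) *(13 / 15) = 40894464 / 512435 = 79.80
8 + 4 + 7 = 19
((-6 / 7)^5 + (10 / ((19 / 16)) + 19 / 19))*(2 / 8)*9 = 25746381 / 1277332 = 20.16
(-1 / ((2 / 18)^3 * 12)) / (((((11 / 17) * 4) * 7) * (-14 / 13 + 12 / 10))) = -27.24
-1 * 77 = -77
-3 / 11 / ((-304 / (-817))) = -129 / 176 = -0.73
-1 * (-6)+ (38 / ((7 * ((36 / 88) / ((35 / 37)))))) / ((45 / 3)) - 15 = -8155 / 999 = -8.16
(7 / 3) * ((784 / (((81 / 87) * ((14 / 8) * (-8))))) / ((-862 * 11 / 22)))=11368 / 34911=0.33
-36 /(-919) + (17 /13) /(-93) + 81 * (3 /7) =270185560 /7777497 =34.74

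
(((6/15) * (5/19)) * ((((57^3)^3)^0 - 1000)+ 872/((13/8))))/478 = -6011/59033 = -0.10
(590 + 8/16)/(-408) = -1181/816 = -1.45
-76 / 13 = -5.85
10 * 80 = 800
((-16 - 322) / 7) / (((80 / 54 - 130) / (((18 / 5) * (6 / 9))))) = 54756 / 60725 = 0.90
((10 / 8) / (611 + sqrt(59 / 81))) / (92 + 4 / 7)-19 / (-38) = 483844457 / 967646144-35 * sqrt(59) / 8708815296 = 0.50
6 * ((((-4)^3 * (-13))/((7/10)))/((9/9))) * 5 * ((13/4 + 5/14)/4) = 1575600/49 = 32155.10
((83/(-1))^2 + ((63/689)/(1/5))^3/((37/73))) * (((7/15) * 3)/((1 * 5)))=1928.97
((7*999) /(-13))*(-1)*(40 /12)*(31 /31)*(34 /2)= 30482.31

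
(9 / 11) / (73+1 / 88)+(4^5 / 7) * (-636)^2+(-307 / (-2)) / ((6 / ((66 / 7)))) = 760363123519 / 12850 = 59172227.51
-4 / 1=-4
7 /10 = 0.70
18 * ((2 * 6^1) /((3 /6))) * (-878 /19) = -379296 /19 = -19962.95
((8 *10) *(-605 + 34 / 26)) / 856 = -56.42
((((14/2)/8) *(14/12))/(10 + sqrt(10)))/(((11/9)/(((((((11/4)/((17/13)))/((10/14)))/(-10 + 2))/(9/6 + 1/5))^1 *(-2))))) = 4459/110976-4459 *sqrt(10)/1109760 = 0.03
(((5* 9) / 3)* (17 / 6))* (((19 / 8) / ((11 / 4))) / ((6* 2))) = 1615 / 528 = 3.06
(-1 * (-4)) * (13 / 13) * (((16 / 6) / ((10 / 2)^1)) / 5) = 32 / 75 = 0.43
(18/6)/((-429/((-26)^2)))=-52/11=-4.73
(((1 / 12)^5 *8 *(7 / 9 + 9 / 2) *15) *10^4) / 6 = 296875 / 69984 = 4.24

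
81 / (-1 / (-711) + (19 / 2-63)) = -115182 / 76075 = -1.51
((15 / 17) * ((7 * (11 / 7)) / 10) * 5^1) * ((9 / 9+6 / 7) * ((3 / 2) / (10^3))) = 1287 / 95200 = 0.01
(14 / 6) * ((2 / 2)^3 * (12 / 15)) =28 / 15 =1.87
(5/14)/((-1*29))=-5/406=-0.01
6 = 6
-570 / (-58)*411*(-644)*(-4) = 10404819.31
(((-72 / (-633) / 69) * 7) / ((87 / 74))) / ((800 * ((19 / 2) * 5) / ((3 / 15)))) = 259 / 5013755625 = 0.00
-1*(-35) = 35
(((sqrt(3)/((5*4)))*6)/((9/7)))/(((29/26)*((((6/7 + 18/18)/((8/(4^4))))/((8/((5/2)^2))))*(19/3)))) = 49*sqrt(3)/68875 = 0.00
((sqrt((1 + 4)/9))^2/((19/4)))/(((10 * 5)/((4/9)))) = 8/7695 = 0.00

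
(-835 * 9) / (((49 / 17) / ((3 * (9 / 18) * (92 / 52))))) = -8815095 / 1274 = -6919.23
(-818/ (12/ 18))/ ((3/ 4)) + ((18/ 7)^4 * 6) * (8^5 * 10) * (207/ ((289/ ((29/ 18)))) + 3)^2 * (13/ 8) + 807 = 201315210919811/ 83521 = 2410354412.90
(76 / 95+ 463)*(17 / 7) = 39423 / 35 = 1126.37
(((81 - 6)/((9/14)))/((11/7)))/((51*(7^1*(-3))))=-0.07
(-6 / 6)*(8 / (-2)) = 4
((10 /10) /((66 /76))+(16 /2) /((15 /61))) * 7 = 38906 /165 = 235.79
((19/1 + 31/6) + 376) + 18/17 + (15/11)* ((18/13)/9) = 5855335/14586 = 401.44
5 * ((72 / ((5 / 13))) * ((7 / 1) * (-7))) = -45864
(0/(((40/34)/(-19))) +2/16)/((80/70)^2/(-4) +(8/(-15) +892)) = 735/5239904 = 0.00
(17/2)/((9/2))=17/9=1.89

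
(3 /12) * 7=7 /4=1.75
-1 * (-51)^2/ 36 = -72.25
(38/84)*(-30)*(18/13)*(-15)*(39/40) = 7695/28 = 274.82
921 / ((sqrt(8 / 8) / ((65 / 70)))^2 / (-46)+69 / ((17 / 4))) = 60858759 / 1071146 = 56.82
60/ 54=10/ 9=1.11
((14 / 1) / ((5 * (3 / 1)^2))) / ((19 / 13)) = 182 / 855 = 0.21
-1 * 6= -6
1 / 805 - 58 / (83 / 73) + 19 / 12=-39629959 / 801780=-49.43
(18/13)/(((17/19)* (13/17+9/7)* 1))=1197/1586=0.75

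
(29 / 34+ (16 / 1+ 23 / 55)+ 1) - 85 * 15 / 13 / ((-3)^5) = 36772601 / 1969110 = 18.67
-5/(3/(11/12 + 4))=-295/36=-8.19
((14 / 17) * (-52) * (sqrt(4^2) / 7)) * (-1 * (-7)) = -171.29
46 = 46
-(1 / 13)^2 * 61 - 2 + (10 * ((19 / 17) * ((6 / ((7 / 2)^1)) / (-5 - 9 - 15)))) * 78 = -31431909 / 583219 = -53.89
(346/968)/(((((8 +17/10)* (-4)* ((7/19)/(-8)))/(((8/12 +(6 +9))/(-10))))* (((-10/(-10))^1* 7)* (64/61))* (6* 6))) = -9423829/7950362112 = -0.00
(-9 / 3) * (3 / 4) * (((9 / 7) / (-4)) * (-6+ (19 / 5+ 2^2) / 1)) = 729 / 560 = 1.30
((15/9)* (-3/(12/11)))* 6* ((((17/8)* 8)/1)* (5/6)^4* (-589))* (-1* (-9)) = 344196875/288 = 1195128.04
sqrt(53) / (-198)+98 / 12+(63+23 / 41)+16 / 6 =18301 / 246 -sqrt(53) / 198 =74.36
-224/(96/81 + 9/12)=-24192/209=-115.75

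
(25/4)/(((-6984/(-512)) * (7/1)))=400/6111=0.07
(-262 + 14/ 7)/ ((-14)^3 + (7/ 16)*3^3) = 0.10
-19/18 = -1.06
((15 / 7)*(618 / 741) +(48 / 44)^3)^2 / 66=8402854775334 / 58255747961411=0.14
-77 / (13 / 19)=-1463 / 13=-112.54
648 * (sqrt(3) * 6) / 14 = 1944 * sqrt(3) / 7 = 481.02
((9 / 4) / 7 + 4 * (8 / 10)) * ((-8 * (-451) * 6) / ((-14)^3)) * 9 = -6003261 / 24010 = -250.03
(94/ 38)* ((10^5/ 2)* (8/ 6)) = 9400000/ 57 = 164912.28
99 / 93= 33 / 31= 1.06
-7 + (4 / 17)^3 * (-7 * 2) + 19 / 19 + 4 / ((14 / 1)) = -202792 / 34391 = -5.90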